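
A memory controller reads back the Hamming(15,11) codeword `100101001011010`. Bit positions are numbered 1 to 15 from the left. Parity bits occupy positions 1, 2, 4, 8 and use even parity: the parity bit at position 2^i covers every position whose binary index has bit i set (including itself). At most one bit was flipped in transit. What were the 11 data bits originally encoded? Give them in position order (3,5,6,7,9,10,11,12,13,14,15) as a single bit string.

10101011010

s1: b1⊕b3⊕b5⊕b7⊕b9⊕b11⊕b13⊕b15 = 1⊕0⊕0⊕0⊕1⊕1⊕0⊕0 = 1
s2: b2⊕b3⊕b6⊕b7⊕b10⊕b11⊕b14⊕b15 = 0⊕0⊕1⊕0⊕0⊕1⊕1⊕0 = 1
s4: b4⊕b5⊕b6⊕b7⊕b12⊕b13⊕b14⊕b15 = 1⊕0⊕1⊕0⊕1⊕0⊕1⊕0 = 0
s8: b8⊕b9⊕b10⊕b11⊕b12⊕b13⊕b14⊕b15 = 0⊕1⊕0⊕1⊕1⊕0⊕1⊕0 = 0
Syndrome (s8...s1) = 0011 → position 3.
Flip bit 3: corrected codeword = 101101001011010
Data bits at positions 3,5,6,7,9,10,11,12,13,14,15: 10101011010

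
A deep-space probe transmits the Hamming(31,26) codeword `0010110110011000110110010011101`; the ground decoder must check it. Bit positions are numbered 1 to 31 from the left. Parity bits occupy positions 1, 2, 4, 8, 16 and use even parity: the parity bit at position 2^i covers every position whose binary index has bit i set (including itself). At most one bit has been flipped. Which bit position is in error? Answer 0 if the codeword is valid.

s1: b1⊕b3⊕b5⊕b7⊕b9⊕b11⊕b13⊕b15⊕b17⊕b19⊕b21⊕b23⊕b25⊕b27⊕b29⊕b31 = 0⊕1⊕1⊕0⊕1⊕0⊕1⊕0⊕1⊕0⊕1⊕0⊕0⊕1⊕1⊕1 = 1
s2: b2⊕b3⊕b6⊕b7⊕b10⊕b11⊕b14⊕b15⊕b18⊕b19⊕b22⊕b23⊕b26⊕b27⊕b30⊕b31 = 0⊕1⊕1⊕0⊕0⊕0⊕0⊕0⊕1⊕0⊕0⊕0⊕0⊕1⊕0⊕1 = 1
s4: b4⊕b5⊕b6⊕b7⊕b12⊕b13⊕b14⊕b15⊕b20⊕b21⊕b22⊕b23⊕b28⊕b29⊕b30⊕b31 = 0⊕1⊕1⊕0⊕1⊕1⊕0⊕0⊕1⊕1⊕0⊕0⊕1⊕1⊕0⊕1 = 1
s8: b8⊕b9⊕b10⊕b11⊕b12⊕b13⊕b14⊕b15⊕b24⊕b25⊕b26⊕b27⊕b28⊕b29⊕b30⊕b31 = 1⊕1⊕0⊕0⊕1⊕1⊕0⊕0⊕1⊕0⊕0⊕1⊕1⊕1⊕0⊕1 = 1
s16: b16⊕b17⊕b18⊕b19⊕b20⊕b21⊕b22⊕b23⊕b24⊕b25⊕b26⊕b27⊕b28⊕b29⊕b30⊕b31 = 0⊕1⊕1⊕0⊕1⊕1⊕0⊕0⊕1⊕0⊕0⊕1⊕1⊕1⊕0⊕1 = 1
Syndrome (s16...s1) = 11111 → position 31.

31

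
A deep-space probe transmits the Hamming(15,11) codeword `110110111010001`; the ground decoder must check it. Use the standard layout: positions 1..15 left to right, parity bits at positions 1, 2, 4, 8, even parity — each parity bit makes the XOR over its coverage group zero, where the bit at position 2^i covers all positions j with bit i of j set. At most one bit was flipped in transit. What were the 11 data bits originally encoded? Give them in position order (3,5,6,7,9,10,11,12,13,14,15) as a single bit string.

s1: b1⊕b3⊕b5⊕b7⊕b9⊕b11⊕b13⊕b15 = 1⊕0⊕1⊕1⊕1⊕1⊕0⊕1 = 0
s2: b2⊕b3⊕b6⊕b7⊕b10⊕b11⊕b14⊕b15 = 1⊕0⊕0⊕1⊕0⊕1⊕0⊕1 = 0
s4: b4⊕b5⊕b6⊕b7⊕b12⊕b13⊕b14⊕b15 = 1⊕1⊕0⊕1⊕0⊕0⊕0⊕1 = 0
s8: b8⊕b9⊕b10⊕b11⊕b12⊕b13⊕b14⊕b15 = 1⊕1⊕0⊕1⊕0⊕0⊕0⊕1 = 0
Syndrome (s8...s1) = 0000 → position 0 (no error).
No correction needed.
Data bits at positions 3,5,6,7,9,10,11,12,13,14,15: 01011010001

01011010001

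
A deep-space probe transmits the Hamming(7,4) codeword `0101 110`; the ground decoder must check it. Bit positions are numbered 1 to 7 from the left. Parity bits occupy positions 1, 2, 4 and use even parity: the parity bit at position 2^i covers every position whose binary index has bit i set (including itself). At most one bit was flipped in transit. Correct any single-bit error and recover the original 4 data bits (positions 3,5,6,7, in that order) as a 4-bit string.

0010

s1: b1⊕b3⊕b5⊕b7 = 0⊕0⊕1⊕0 = 1
s2: b2⊕b3⊕b6⊕b7 = 1⊕0⊕1⊕0 = 0
s4: b4⊕b5⊕b6⊕b7 = 1⊕1⊕1⊕0 = 1
Syndrome (s4...s1) = 101 → position 5.
Flip bit 5: corrected codeword = 0101010
Data bits at positions 3,5,6,7: 0010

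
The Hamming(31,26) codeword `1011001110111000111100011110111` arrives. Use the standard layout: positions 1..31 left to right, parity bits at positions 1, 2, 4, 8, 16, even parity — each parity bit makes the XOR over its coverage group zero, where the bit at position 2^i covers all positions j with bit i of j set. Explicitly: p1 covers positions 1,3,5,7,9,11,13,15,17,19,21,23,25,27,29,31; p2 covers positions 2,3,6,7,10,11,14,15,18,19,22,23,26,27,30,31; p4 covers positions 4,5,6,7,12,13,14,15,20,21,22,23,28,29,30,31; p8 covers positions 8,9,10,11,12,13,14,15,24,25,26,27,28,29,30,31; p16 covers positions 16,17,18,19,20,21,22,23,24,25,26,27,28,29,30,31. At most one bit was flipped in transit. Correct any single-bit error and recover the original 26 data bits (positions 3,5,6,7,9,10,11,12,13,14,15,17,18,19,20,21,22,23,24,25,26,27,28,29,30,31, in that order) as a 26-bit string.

s1: b1⊕b3⊕b5⊕b7⊕b9⊕b11⊕b13⊕b15⊕b17⊕b19⊕b21⊕b23⊕b25⊕b27⊕b29⊕b31 = 1⊕1⊕0⊕1⊕1⊕1⊕1⊕0⊕1⊕1⊕0⊕0⊕1⊕1⊕1⊕1 = 0
s2: b2⊕b3⊕b6⊕b7⊕b10⊕b11⊕b14⊕b15⊕b18⊕b19⊕b22⊕b23⊕b26⊕b27⊕b30⊕b31 = 0⊕1⊕0⊕1⊕0⊕1⊕0⊕0⊕1⊕1⊕0⊕0⊕1⊕1⊕1⊕1 = 1
s4: b4⊕b5⊕b6⊕b7⊕b12⊕b13⊕b14⊕b15⊕b20⊕b21⊕b22⊕b23⊕b28⊕b29⊕b30⊕b31 = 1⊕0⊕0⊕1⊕1⊕1⊕0⊕0⊕1⊕0⊕0⊕0⊕0⊕1⊕1⊕1 = 0
s8: b8⊕b9⊕b10⊕b11⊕b12⊕b13⊕b14⊕b15⊕b24⊕b25⊕b26⊕b27⊕b28⊕b29⊕b30⊕b31 = 1⊕1⊕0⊕1⊕1⊕1⊕0⊕0⊕1⊕1⊕1⊕1⊕0⊕1⊕1⊕1 = 0
s16: b16⊕b17⊕b18⊕b19⊕b20⊕b21⊕b22⊕b23⊕b24⊕b25⊕b26⊕b27⊕b28⊕b29⊕b30⊕b31 = 0⊕1⊕1⊕1⊕1⊕0⊕0⊕0⊕1⊕1⊕1⊕1⊕0⊕1⊕1⊕1 = 1
Syndrome (s16...s1) = 10010 → position 18.
Flip bit 18: corrected codeword = 1011001110111000101100011110111
Data bits at positions 3,5,6,7,9,10,11,12,13,14,15,17,18,19,20,21,22,23,24,25,26,27,28,29,30,31: 10011011100101100011110111

10011011100101100011110111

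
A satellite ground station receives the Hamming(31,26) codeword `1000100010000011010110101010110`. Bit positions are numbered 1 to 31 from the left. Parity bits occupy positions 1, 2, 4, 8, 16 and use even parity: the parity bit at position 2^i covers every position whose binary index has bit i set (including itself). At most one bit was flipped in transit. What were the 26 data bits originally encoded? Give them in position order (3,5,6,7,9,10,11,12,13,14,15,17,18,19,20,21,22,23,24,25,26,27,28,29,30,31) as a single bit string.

s1: b1⊕b3⊕b5⊕b7⊕b9⊕b11⊕b13⊕b15⊕b17⊕b19⊕b21⊕b23⊕b25⊕b27⊕b29⊕b31 = 1⊕0⊕1⊕0⊕1⊕0⊕0⊕1⊕0⊕0⊕1⊕1⊕1⊕1⊕1⊕0 = 1
s2: b2⊕b3⊕b6⊕b7⊕b10⊕b11⊕b14⊕b15⊕b18⊕b19⊕b22⊕b23⊕b26⊕b27⊕b30⊕b31 = 0⊕0⊕0⊕0⊕0⊕0⊕0⊕1⊕1⊕0⊕0⊕1⊕0⊕1⊕1⊕0 = 1
s4: b4⊕b5⊕b6⊕b7⊕b12⊕b13⊕b14⊕b15⊕b20⊕b21⊕b22⊕b23⊕b28⊕b29⊕b30⊕b31 = 0⊕1⊕0⊕0⊕0⊕0⊕0⊕1⊕1⊕1⊕0⊕1⊕0⊕1⊕1⊕0 = 1
s8: b8⊕b9⊕b10⊕b11⊕b12⊕b13⊕b14⊕b15⊕b24⊕b25⊕b26⊕b27⊕b28⊕b29⊕b30⊕b31 = 0⊕1⊕0⊕0⊕0⊕0⊕0⊕1⊕0⊕1⊕0⊕1⊕0⊕1⊕1⊕0 = 0
s16: b16⊕b17⊕b18⊕b19⊕b20⊕b21⊕b22⊕b23⊕b24⊕b25⊕b26⊕b27⊕b28⊕b29⊕b30⊕b31 = 1⊕0⊕1⊕0⊕1⊕1⊕0⊕1⊕0⊕1⊕0⊕1⊕0⊕1⊕1⊕0 = 1
Syndrome (s16...s1) = 10111 → position 23.
Flip bit 23: corrected codeword = 1000100010000011010110001010110
Data bits at positions 3,5,6,7,9,10,11,12,13,14,15,17,18,19,20,21,22,23,24,25,26,27,28,29,30,31: 01001000001010110001010110

01001000001010110001010110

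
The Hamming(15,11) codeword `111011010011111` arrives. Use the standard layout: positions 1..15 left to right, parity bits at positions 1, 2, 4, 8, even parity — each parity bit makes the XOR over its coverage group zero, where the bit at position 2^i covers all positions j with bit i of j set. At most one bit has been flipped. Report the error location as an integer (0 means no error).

0

s1: b1⊕b3⊕b5⊕b7⊕b9⊕b11⊕b13⊕b15 = 1⊕1⊕1⊕0⊕0⊕1⊕1⊕1 = 0
s2: b2⊕b3⊕b6⊕b7⊕b10⊕b11⊕b14⊕b15 = 1⊕1⊕1⊕0⊕0⊕1⊕1⊕1 = 0
s4: b4⊕b5⊕b6⊕b7⊕b12⊕b13⊕b14⊕b15 = 0⊕1⊕1⊕0⊕1⊕1⊕1⊕1 = 0
s8: b8⊕b9⊕b10⊕b11⊕b12⊕b13⊕b14⊕b15 = 1⊕0⊕0⊕1⊕1⊕1⊕1⊕1 = 0
Syndrome (s8...s1) = 0000 → position 0 (no error).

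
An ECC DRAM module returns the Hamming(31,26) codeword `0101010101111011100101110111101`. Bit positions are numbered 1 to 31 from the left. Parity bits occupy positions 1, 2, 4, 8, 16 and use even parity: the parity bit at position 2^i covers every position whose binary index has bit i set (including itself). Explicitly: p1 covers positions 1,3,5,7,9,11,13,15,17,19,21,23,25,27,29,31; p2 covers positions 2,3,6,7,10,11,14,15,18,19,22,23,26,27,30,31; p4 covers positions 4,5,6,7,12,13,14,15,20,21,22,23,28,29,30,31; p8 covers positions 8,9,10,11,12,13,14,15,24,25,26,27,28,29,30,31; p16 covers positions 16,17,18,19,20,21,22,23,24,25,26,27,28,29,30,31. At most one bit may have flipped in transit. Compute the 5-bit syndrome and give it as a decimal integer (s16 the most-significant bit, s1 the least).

20

s1: b1⊕b3⊕b5⊕b7⊕b9⊕b11⊕b13⊕b15⊕b17⊕b19⊕b21⊕b23⊕b25⊕b27⊕b29⊕b31 = 0⊕0⊕0⊕0⊕0⊕1⊕1⊕1⊕1⊕0⊕0⊕1⊕0⊕1⊕1⊕1 = 0
s2: b2⊕b3⊕b6⊕b7⊕b10⊕b11⊕b14⊕b15⊕b18⊕b19⊕b22⊕b23⊕b26⊕b27⊕b30⊕b31 = 1⊕0⊕1⊕0⊕1⊕1⊕0⊕1⊕0⊕0⊕1⊕1⊕1⊕1⊕0⊕1 = 0
s4: b4⊕b5⊕b6⊕b7⊕b12⊕b13⊕b14⊕b15⊕b20⊕b21⊕b22⊕b23⊕b28⊕b29⊕b30⊕b31 = 1⊕0⊕1⊕0⊕1⊕1⊕0⊕1⊕1⊕0⊕1⊕1⊕1⊕1⊕0⊕1 = 1
s8: b8⊕b9⊕b10⊕b11⊕b12⊕b13⊕b14⊕b15⊕b24⊕b25⊕b26⊕b27⊕b28⊕b29⊕b30⊕b31 = 1⊕0⊕1⊕1⊕1⊕1⊕0⊕1⊕1⊕0⊕1⊕1⊕1⊕1⊕0⊕1 = 0
s16: b16⊕b17⊕b18⊕b19⊕b20⊕b21⊕b22⊕b23⊕b24⊕b25⊕b26⊕b27⊕b28⊕b29⊕b30⊕b31 = 1⊕1⊕0⊕0⊕1⊕0⊕1⊕1⊕1⊕0⊕1⊕1⊕1⊕1⊕0⊕1 = 1
Syndrome (s16...s1) = 10100 → position 20.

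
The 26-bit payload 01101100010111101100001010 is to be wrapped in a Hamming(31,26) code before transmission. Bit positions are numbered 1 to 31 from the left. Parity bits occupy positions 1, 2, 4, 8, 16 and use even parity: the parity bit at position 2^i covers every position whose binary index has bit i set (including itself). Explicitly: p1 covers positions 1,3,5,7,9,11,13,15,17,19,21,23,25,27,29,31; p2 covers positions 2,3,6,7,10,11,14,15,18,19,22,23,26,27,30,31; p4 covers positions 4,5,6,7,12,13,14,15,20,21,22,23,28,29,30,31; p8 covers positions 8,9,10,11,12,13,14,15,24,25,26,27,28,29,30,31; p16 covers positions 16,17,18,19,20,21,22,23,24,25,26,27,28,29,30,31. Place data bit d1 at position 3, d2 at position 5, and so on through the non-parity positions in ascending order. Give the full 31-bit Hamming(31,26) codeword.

1000110111000100111101100001010

Place data bits at non-power-of-two positions: b3=0, b5=1, b6=1, b7=0, b9=1, b10=1, b11=0, b12=0, b13=0, b14=1, b15=0, b17=1, b18=1, b19=1, b20=1, b21=0, b22=1, b23=1, b24=0, b25=0, b26=0, b27=0, b28=1, b29=0, b30=1, b31=0.
p1 = XOR of data positions {3,5,7,9,11,13,15,17,19,21,23,25,27,29,31} = 0⊕1⊕0⊕1⊕0⊕0⊕0⊕1⊕1⊕0⊕1⊕0⊕0⊕0⊕0 = 1
p2 = XOR of data positions {3,6,7,10,11,14,15,18,19,22,23,26,27,30,31} = 0⊕1⊕0⊕1⊕0⊕1⊕0⊕1⊕1⊕1⊕1⊕0⊕0⊕1⊕0 = 0
p4 = XOR of data positions {5,6,7,12,13,14,15,20,21,22,23,28,29,30,31} = 1⊕1⊕0⊕0⊕0⊕1⊕0⊕1⊕0⊕1⊕1⊕1⊕0⊕1⊕0 = 0
p8 = XOR of data positions {9,10,11,12,13,14,15,24,25,26,27,28,29,30,31} = 1⊕1⊕0⊕0⊕0⊕1⊕0⊕0⊕0⊕0⊕0⊕1⊕0⊕1⊕0 = 1
p16 = XOR of data positions {17,18,19,20,21,22,23,24,25,26,27,28,29,30,31} = 1⊕1⊕1⊕1⊕0⊕1⊕1⊕0⊕0⊕0⊕0⊕1⊕0⊕1⊕0 = 0
Codeword b1..b31 = 1000110111000100111101100001010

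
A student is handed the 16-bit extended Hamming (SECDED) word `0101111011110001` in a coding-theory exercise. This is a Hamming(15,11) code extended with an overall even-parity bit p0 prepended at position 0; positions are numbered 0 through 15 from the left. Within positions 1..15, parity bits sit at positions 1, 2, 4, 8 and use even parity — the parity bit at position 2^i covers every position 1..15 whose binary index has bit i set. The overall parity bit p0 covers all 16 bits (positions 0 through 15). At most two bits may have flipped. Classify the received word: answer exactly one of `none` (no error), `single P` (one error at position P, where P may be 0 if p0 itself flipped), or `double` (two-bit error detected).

s1: b1⊕b3⊕b5⊕b7⊕b9⊕b11⊕b13⊕b15 = 1⊕1⊕1⊕0⊕1⊕1⊕0⊕1 = 0
s2: b2⊕b3⊕b6⊕b7⊕b10⊕b11⊕b14⊕b15 = 0⊕1⊕1⊕0⊕1⊕1⊕0⊕1 = 1
s4: b4⊕b5⊕b6⊕b7⊕b12⊕b13⊕b14⊕b15 = 1⊕1⊕1⊕0⊕0⊕0⊕0⊕1 = 0
s8: b8⊕b9⊕b10⊕b11⊕b12⊕b13⊕b14⊕b15 = 1⊕1⊕1⊕1⊕0⊕0⊕0⊕1 = 1
Syndrome (s8...s1) = 1010 → position 10.
Overall parity (XOR of all 16 bits, including p0): 0⊕1⊕0⊕1⊕1⊕1⊕1⊕0⊕1⊕1⊕1⊕1⊕0⊕0⊕0⊕1 = 0
Overall=0, syndrome position=10 → double-bit error detected (uncorrectable).

double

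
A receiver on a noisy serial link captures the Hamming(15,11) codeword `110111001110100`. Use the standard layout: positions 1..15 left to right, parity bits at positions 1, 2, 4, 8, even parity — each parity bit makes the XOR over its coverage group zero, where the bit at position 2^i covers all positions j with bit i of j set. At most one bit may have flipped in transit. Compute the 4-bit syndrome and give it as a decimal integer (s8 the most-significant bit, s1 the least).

s1: b1⊕b3⊕b5⊕b7⊕b9⊕b11⊕b13⊕b15 = 1⊕0⊕1⊕0⊕1⊕1⊕1⊕0 = 1
s2: b2⊕b3⊕b6⊕b7⊕b10⊕b11⊕b14⊕b15 = 1⊕0⊕1⊕0⊕1⊕1⊕0⊕0 = 0
s4: b4⊕b5⊕b6⊕b7⊕b12⊕b13⊕b14⊕b15 = 1⊕1⊕1⊕0⊕0⊕1⊕0⊕0 = 0
s8: b8⊕b9⊕b10⊕b11⊕b12⊕b13⊕b14⊕b15 = 0⊕1⊕1⊕1⊕0⊕1⊕0⊕0 = 0
Syndrome (s8...s1) = 0001 → position 1.

1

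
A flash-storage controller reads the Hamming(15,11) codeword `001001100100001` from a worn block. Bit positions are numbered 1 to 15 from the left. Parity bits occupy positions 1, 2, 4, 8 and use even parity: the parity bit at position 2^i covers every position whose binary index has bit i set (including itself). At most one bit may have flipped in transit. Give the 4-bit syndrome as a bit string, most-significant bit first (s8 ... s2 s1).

0111

s1: b1⊕b3⊕b5⊕b7⊕b9⊕b11⊕b13⊕b15 = 0⊕1⊕0⊕1⊕0⊕0⊕0⊕1 = 1
s2: b2⊕b3⊕b6⊕b7⊕b10⊕b11⊕b14⊕b15 = 0⊕1⊕1⊕1⊕1⊕0⊕0⊕1 = 1
s4: b4⊕b5⊕b6⊕b7⊕b12⊕b13⊕b14⊕b15 = 0⊕0⊕1⊕1⊕0⊕0⊕0⊕1 = 1
s8: b8⊕b9⊕b10⊕b11⊕b12⊕b13⊕b14⊕b15 = 0⊕0⊕1⊕0⊕0⊕0⊕0⊕1 = 0
Syndrome (s8...s1) = 0111 → position 7.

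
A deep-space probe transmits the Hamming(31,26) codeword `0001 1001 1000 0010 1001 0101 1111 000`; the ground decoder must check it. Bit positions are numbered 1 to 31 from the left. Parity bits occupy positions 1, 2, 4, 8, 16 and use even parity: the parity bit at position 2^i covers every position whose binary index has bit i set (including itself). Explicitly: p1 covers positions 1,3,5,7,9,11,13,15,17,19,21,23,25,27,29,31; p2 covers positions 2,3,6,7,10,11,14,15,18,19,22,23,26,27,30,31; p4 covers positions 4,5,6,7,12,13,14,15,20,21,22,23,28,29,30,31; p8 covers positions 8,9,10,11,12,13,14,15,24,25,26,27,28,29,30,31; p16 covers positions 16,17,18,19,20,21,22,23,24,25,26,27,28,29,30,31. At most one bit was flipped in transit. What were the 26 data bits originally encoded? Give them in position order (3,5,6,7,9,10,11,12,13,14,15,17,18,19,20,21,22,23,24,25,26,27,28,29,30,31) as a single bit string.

01001000001100101011111000

s1: b1⊕b3⊕b5⊕b7⊕b9⊕b11⊕b13⊕b15⊕b17⊕b19⊕b21⊕b23⊕b25⊕b27⊕b29⊕b31 = 0⊕0⊕1⊕0⊕1⊕0⊕0⊕1⊕1⊕0⊕0⊕0⊕1⊕1⊕0⊕0 = 0
s2: b2⊕b3⊕b6⊕b7⊕b10⊕b11⊕b14⊕b15⊕b18⊕b19⊕b22⊕b23⊕b26⊕b27⊕b30⊕b31 = 0⊕0⊕0⊕0⊕0⊕0⊕0⊕1⊕0⊕0⊕1⊕0⊕1⊕1⊕0⊕0 = 0
s4: b4⊕b5⊕b6⊕b7⊕b12⊕b13⊕b14⊕b15⊕b20⊕b21⊕b22⊕b23⊕b28⊕b29⊕b30⊕b31 = 1⊕1⊕0⊕0⊕0⊕0⊕0⊕1⊕1⊕0⊕1⊕0⊕1⊕0⊕0⊕0 = 0
s8: b8⊕b9⊕b10⊕b11⊕b12⊕b13⊕b14⊕b15⊕b24⊕b25⊕b26⊕b27⊕b28⊕b29⊕b30⊕b31 = 1⊕1⊕0⊕0⊕0⊕0⊕0⊕1⊕1⊕1⊕1⊕1⊕1⊕0⊕0⊕0 = 0
s16: b16⊕b17⊕b18⊕b19⊕b20⊕b21⊕b22⊕b23⊕b24⊕b25⊕b26⊕b27⊕b28⊕b29⊕b30⊕b31 = 0⊕1⊕0⊕0⊕1⊕0⊕1⊕0⊕1⊕1⊕1⊕1⊕1⊕0⊕0⊕0 = 0
Syndrome (s16...s1) = 00000 → position 0 (no error).
No correction needed.
Data bits at positions 3,5,6,7,9,10,11,12,13,14,15,17,18,19,20,21,22,23,24,25,26,27,28,29,30,31: 01001000001100101011111000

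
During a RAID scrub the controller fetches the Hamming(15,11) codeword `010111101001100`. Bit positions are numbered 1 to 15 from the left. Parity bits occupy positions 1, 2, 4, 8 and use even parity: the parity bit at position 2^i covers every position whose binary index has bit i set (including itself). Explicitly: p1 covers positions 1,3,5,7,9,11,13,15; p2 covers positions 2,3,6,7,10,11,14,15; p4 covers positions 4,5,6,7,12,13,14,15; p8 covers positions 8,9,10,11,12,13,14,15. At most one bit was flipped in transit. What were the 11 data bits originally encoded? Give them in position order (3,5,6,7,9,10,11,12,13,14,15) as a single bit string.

01111101100

s1: b1⊕b3⊕b5⊕b7⊕b9⊕b11⊕b13⊕b15 = 0⊕0⊕1⊕1⊕1⊕0⊕1⊕0 = 0
s2: b2⊕b3⊕b6⊕b7⊕b10⊕b11⊕b14⊕b15 = 1⊕0⊕1⊕1⊕0⊕0⊕0⊕0 = 1
s4: b4⊕b5⊕b6⊕b7⊕b12⊕b13⊕b14⊕b15 = 1⊕1⊕1⊕1⊕1⊕1⊕0⊕0 = 0
s8: b8⊕b9⊕b10⊕b11⊕b12⊕b13⊕b14⊕b15 = 0⊕1⊕0⊕0⊕1⊕1⊕0⊕0 = 1
Syndrome (s8...s1) = 1010 → position 10.
Flip bit 10: corrected codeword = 010111101101100
Data bits at positions 3,5,6,7,9,10,11,12,13,14,15: 01111101100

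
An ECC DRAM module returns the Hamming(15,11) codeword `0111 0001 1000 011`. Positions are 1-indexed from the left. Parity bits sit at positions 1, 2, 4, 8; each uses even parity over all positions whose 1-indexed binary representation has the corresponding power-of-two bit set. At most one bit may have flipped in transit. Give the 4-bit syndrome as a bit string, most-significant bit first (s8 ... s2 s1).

0101

s1: b1⊕b3⊕b5⊕b7⊕b9⊕b11⊕b13⊕b15 = 0⊕1⊕0⊕0⊕1⊕0⊕0⊕1 = 1
s2: b2⊕b3⊕b6⊕b7⊕b10⊕b11⊕b14⊕b15 = 1⊕1⊕0⊕0⊕0⊕0⊕1⊕1 = 0
s4: b4⊕b5⊕b6⊕b7⊕b12⊕b13⊕b14⊕b15 = 1⊕0⊕0⊕0⊕0⊕0⊕1⊕1 = 1
s8: b8⊕b9⊕b10⊕b11⊕b12⊕b13⊕b14⊕b15 = 1⊕1⊕0⊕0⊕0⊕0⊕1⊕1 = 0
Syndrome (s8...s1) = 0101 → position 5.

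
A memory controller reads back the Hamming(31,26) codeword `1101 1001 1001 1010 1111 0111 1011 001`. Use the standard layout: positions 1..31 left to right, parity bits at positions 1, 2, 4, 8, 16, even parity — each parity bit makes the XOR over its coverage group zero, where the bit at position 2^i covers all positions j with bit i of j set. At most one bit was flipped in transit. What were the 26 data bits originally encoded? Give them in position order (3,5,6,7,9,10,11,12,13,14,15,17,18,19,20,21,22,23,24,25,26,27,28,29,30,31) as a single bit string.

s1: b1⊕b3⊕b5⊕b7⊕b9⊕b11⊕b13⊕b15⊕b17⊕b19⊕b21⊕b23⊕b25⊕b27⊕b29⊕b31 = 1⊕0⊕1⊕0⊕1⊕0⊕1⊕1⊕1⊕1⊕0⊕1⊕1⊕1⊕0⊕1 = 1
s2: b2⊕b3⊕b6⊕b7⊕b10⊕b11⊕b14⊕b15⊕b18⊕b19⊕b22⊕b23⊕b26⊕b27⊕b30⊕b31 = 1⊕0⊕0⊕0⊕0⊕0⊕0⊕1⊕1⊕1⊕1⊕1⊕0⊕1⊕0⊕1 = 0
s4: b4⊕b5⊕b6⊕b7⊕b12⊕b13⊕b14⊕b15⊕b20⊕b21⊕b22⊕b23⊕b28⊕b29⊕b30⊕b31 = 1⊕1⊕0⊕0⊕1⊕1⊕0⊕1⊕1⊕0⊕1⊕1⊕1⊕0⊕0⊕1 = 0
s8: b8⊕b9⊕b10⊕b11⊕b12⊕b13⊕b14⊕b15⊕b24⊕b25⊕b26⊕b27⊕b28⊕b29⊕b30⊕b31 = 1⊕1⊕0⊕0⊕1⊕1⊕0⊕1⊕1⊕1⊕0⊕1⊕1⊕0⊕0⊕1 = 0
s16: b16⊕b17⊕b18⊕b19⊕b20⊕b21⊕b22⊕b23⊕b24⊕b25⊕b26⊕b27⊕b28⊕b29⊕b30⊕b31 = 0⊕1⊕1⊕1⊕1⊕0⊕1⊕1⊕1⊕1⊕0⊕1⊕1⊕0⊕0⊕1 = 1
Syndrome (s16...s1) = 10001 → position 17.
Flip bit 17: corrected codeword = 1101100110011010011101111011001
Data bits at positions 3,5,6,7,9,10,11,12,13,14,15,17,18,19,20,21,22,23,24,25,26,27,28,29,30,31: 01001001101011101111011001

01001001101011101111011001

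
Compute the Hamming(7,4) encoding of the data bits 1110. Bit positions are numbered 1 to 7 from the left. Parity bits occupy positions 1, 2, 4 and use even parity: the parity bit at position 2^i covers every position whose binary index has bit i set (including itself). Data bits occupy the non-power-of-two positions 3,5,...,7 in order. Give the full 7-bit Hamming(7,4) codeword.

Place data bits at non-power-of-two positions: b3=1, b5=1, b6=1, b7=0.
p1 = XOR of data positions {3,5,7} = 1⊕1⊕0 = 0
p2 = XOR of data positions {3,6,7} = 1⊕1⊕0 = 0
p4 = XOR of data positions {5,6,7} = 1⊕1⊕0 = 0
Codeword b1..b7 = 0010110

0010110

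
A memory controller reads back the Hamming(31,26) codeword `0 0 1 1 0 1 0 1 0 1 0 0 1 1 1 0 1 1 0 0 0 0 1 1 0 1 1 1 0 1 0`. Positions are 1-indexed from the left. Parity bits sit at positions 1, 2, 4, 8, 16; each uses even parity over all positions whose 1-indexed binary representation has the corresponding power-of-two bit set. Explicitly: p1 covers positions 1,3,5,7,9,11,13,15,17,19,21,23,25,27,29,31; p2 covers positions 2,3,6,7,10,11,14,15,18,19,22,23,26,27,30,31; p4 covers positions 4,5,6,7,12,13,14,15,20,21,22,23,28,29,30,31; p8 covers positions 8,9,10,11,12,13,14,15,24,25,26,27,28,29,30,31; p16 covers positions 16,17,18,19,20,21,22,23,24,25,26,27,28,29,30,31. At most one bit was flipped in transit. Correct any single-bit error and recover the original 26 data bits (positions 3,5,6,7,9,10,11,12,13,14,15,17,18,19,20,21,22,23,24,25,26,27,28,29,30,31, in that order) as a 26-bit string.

10100100111110000110111010

s1: b1⊕b3⊕b5⊕b7⊕b9⊕b11⊕b13⊕b15⊕b17⊕b19⊕b21⊕b23⊕b25⊕b27⊕b29⊕b31 = 0⊕1⊕0⊕0⊕0⊕0⊕1⊕1⊕1⊕0⊕0⊕1⊕0⊕1⊕0⊕0 = 0
s2: b2⊕b3⊕b6⊕b7⊕b10⊕b11⊕b14⊕b15⊕b18⊕b19⊕b22⊕b23⊕b26⊕b27⊕b30⊕b31 = 0⊕1⊕1⊕0⊕1⊕0⊕1⊕1⊕1⊕0⊕0⊕1⊕1⊕1⊕1⊕0 = 0
s4: b4⊕b5⊕b6⊕b7⊕b12⊕b13⊕b14⊕b15⊕b20⊕b21⊕b22⊕b23⊕b28⊕b29⊕b30⊕b31 = 1⊕0⊕1⊕0⊕0⊕1⊕1⊕1⊕0⊕0⊕0⊕1⊕1⊕0⊕1⊕0 = 0
s8: b8⊕b9⊕b10⊕b11⊕b12⊕b13⊕b14⊕b15⊕b24⊕b25⊕b26⊕b27⊕b28⊕b29⊕b30⊕b31 = 1⊕0⊕1⊕0⊕0⊕1⊕1⊕1⊕1⊕0⊕1⊕1⊕1⊕0⊕1⊕0 = 0
s16: b16⊕b17⊕b18⊕b19⊕b20⊕b21⊕b22⊕b23⊕b24⊕b25⊕b26⊕b27⊕b28⊕b29⊕b30⊕b31 = 0⊕1⊕1⊕0⊕0⊕0⊕0⊕1⊕1⊕0⊕1⊕1⊕1⊕0⊕1⊕0 = 0
Syndrome (s16...s1) = 00000 → position 0 (no error).
No correction needed.
Data bits at positions 3,5,6,7,9,10,11,12,13,14,15,17,18,19,20,21,22,23,24,25,26,27,28,29,30,31: 10100100111110000110111010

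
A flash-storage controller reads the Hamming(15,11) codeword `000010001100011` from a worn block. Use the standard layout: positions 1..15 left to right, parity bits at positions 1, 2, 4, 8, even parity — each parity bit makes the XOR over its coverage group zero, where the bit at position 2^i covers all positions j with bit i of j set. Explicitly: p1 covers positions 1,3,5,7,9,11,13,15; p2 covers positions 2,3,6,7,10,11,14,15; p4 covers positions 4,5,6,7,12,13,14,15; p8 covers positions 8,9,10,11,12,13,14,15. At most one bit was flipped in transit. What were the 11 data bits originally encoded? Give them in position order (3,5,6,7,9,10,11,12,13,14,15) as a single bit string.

01011100011

s1: b1⊕b3⊕b5⊕b7⊕b9⊕b11⊕b13⊕b15 = 0⊕0⊕1⊕0⊕1⊕0⊕0⊕1 = 1
s2: b2⊕b3⊕b6⊕b7⊕b10⊕b11⊕b14⊕b15 = 0⊕0⊕0⊕0⊕1⊕0⊕1⊕1 = 1
s4: b4⊕b5⊕b6⊕b7⊕b12⊕b13⊕b14⊕b15 = 0⊕1⊕0⊕0⊕0⊕0⊕1⊕1 = 1
s8: b8⊕b9⊕b10⊕b11⊕b12⊕b13⊕b14⊕b15 = 0⊕1⊕1⊕0⊕0⊕0⊕1⊕1 = 0
Syndrome (s8...s1) = 0111 → position 7.
Flip bit 7: corrected codeword = 000010101100011
Data bits at positions 3,5,6,7,9,10,11,12,13,14,15: 01011100011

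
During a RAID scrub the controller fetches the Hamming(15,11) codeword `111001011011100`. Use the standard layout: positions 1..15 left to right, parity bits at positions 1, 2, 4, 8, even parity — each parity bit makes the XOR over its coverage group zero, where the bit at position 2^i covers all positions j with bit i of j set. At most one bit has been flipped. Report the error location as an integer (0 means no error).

s1: b1⊕b3⊕b5⊕b7⊕b9⊕b11⊕b13⊕b15 = 1⊕1⊕0⊕0⊕1⊕1⊕1⊕0 = 1
s2: b2⊕b3⊕b6⊕b7⊕b10⊕b11⊕b14⊕b15 = 1⊕1⊕1⊕0⊕0⊕1⊕0⊕0 = 0
s4: b4⊕b5⊕b6⊕b7⊕b12⊕b13⊕b14⊕b15 = 0⊕0⊕1⊕0⊕1⊕1⊕0⊕0 = 1
s8: b8⊕b9⊕b10⊕b11⊕b12⊕b13⊕b14⊕b15 = 1⊕1⊕0⊕1⊕1⊕1⊕0⊕0 = 1
Syndrome (s8...s1) = 1101 → position 13.

13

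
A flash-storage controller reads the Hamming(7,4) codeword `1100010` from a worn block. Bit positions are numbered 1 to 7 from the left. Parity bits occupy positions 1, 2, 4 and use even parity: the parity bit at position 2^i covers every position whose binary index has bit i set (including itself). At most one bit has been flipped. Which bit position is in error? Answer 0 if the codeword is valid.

5

s1: b1⊕b3⊕b5⊕b7 = 1⊕0⊕0⊕0 = 1
s2: b2⊕b3⊕b6⊕b7 = 1⊕0⊕1⊕0 = 0
s4: b4⊕b5⊕b6⊕b7 = 0⊕0⊕1⊕0 = 1
Syndrome (s4...s1) = 101 → position 5.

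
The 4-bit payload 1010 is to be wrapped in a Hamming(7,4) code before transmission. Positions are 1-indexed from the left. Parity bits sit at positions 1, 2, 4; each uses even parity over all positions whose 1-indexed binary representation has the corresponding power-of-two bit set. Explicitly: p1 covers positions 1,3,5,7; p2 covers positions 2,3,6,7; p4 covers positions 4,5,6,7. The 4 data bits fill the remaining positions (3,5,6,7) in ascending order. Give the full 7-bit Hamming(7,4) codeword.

Place data bits at non-power-of-two positions: b3=1, b5=0, b6=1, b7=0.
p1 = XOR of data positions {3,5,7} = 1⊕0⊕0 = 1
p2 = XOR of data positions {3,6,7} = 1⊕1⊕0 = 0
p4 = XOR of data positions {5,6,7} = 0⊕1⊕0 = 1
Codeword b1..b7 = 1011010

1011010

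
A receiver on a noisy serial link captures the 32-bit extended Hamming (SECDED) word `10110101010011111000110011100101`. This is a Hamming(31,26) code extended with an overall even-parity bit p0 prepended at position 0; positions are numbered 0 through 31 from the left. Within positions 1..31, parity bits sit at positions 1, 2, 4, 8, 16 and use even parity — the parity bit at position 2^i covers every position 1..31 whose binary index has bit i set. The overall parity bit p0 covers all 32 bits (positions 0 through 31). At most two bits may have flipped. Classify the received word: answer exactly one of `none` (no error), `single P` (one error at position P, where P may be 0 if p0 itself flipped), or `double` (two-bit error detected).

double

s1: b1⊕b3⊕b5⊕b7⊕b9⊕b11⊕b13⊕b15⊕b17⊕b19⊕b21⊕b23⊕b25⊕b27⊕b29⊕b31 = 0⊕1⊕1⊕1⊕1⊕0⊕1⊕1⊕0⊕0⊕1⊕0⊕1⊕0⊕1⊕1 = 0
s2: b2⊕b3⊕b6⊕b7⊕b10⊕b11⊕b14⊕b15⊕b18⊕b19⊕b22⊕b23⊕b26⊕b27⊕b30⊕b31 = 1⊕1⊕0⊕1⊕0⊕0⊕1⊕1⊕0⊕0⊕0⊕0⊕1⊕0⊕0⊕1 = 1
s4: b4⊕b5⊕b6⊕b7⊕b12⊕b13⊕b14⊕b15⊕b20⊕b21⊕b22⊕b23⊕b28⊕b29⊕b30⊕b31 = 0⊕1⊕0⊕1⊕1⊕1⊕1⊕1⊕1⊕1⊕0⊕0⊕0⊕1⊕0⊕1 = 0
s8: b8⊕b9⊕b10⊕b11⊕b12⊕b13⊕b14⊕b15⊕b24⊕b25⊕b26⊕b27⊕b28⊕b29⊕b30⊕b31 = 0⊕1⊕0⊕0⊕1⊕1⊕1⊕1⊕1⊕1⊕1⊕0⊕0⊕1⊕0⊕1 = 0
s16: b16⊕b17⊕b18⊕b19⊕b20⊕b21⊕b22⊕b23⊕b24⊕b25⊕b26⊕b27⊕b28⊕b29⊕b30⊕b31 = 1⊕0⊕0⊕0⊕1⊕1⊕0⊕0⊕1⊕1⊕1⊕0⊕0⊕1⊕0⊕1 = 0
Syndrome (s16...s1) = 00010 → position 2.
Overall parity (XOR of all 32 bits, including p0): 1⊕0⊕1⊕1⊕0⊕1⊕0⊕1⊕0⊕1⊕0⊕0⊕1⊕1⊕1⊕1⊕1⊕0⊕0⊕0⊕1⊕1⊕0⊕0⊕1⊕1⊕1⊕0⊕0⊕1⊕0⊕1 = 0
Overall=0, syndrome position=2 → double-bit error detected (uncorrectable).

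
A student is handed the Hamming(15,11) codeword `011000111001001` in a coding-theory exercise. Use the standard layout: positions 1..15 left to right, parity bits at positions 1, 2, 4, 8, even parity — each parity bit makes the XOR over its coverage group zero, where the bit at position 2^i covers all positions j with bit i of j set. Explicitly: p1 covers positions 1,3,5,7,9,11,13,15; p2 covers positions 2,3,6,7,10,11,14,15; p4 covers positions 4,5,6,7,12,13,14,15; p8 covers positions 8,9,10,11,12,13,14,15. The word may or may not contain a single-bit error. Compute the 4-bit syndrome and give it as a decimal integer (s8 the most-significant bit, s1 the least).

4

s1: b1⊕b3⊕b5⊕b7⊕b9⊕b11⊕b13⊕b15 = 0⊕1⊕0⊕1⊕1⊕0⊕0⊕1 = 0
s2: b2⊕b3⊕b6⊕b7⊕b10⊕b11⊕b14⊕b15 = 1⊕1⊕0⊕1⊕0⊕0⊕0⊕1 = 0
s4: b4⊕b5⊕b6⊕b7⊕b12⊕b13⊕b14⊕b15 = 0⊕0⊕0⊕1⊕1⊕0⊕0⊕1 = 1
s8: b8⊕b9⊕b10⊕b11⊕b12⊕b13⊕b14⊕b15 = 1⊕1⊕0⊕0⊕1⊕0⊕0⊕1 = 0
Syndrome (s8...s1) = 0100 → position 4.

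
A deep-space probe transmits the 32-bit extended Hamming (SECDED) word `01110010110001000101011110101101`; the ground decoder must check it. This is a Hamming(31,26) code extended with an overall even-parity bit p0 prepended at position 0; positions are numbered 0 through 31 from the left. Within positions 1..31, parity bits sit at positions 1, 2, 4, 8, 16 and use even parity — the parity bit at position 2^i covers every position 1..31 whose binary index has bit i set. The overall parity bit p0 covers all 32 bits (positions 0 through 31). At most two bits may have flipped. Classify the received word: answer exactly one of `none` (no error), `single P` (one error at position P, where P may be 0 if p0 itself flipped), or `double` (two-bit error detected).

s1: b1⊕b3⊕b5⊕b7⊕b9⊕b11⊕b13⊕b15⊕b17⊕b19⊕b21⊕b23⊕b25⊕b27⊕b29⊕b31 = 1⊕1⊕0⊕0⊕1⊕0⊕1⊕0⊕1⊕1⊕1⊕1⊕0⊕0⊕1⊕1 = 0
s2: b2⊕b3⊕b6⊕b7⊕b10⊕b11⊕b14⊕b15⊕b18⊕b19⊕b22⊕b23⊕b26⊕b27⊕b30⊕b31 = 1⊕1⊕1⊕0⊕0⊕0⊕0⊕0⊕0⊕1⊕1⊕1⊕1⊕0⊕0⊕1 = 0
s4: b4⊕b5⊕b6⊕b7⊕b12⊕b13⊕b14⊕b15⊕b20⊕b21⊕b22⊕b23⊕b28⊕b29⊕b30⊕b31 = 0⊕0⊕1⊕0⊕0⊕1⊕0⊕0⊕0⊕1⊕1⊕1⊕1⊕1⊕0⊕1 = 0
s8: b8⊕b9⊕b10⊕b11⊕b12⊕b13⊕b14⊕b15⊕b24⊕b25⊕b26⊕b27⊕b28⊕b29⊕b30⊕b31 = 1⊕1⊕0⊕0⊕0⊕1⊕0⊕0⊕1⊕0⊕1⊕0⊕1⊕1⊕0⊕1 = 0
s16: b16⊕b17⊕b18⊕b19⊕b20⊕b21⊕b22⊕b23⊕b24⊕b25⊕b26⊕b27⊕b28⊕b29⊕b30⊕b31 = 0⊕1⊕0⊕1⊕0⊕1⊕1⊕1⊕1⊕0⊕1⊕0⊕1⊕1⊕0⊕1 = 0
Syndrome (s16...s1) = 00000 → position 0 (no error).
Overall parity (XOR of all 32 bits, including p0): 0⊕1⊕1⊕1⊕0⊕0⊕1⊕0⊕1⊕1⊕0⊕0⊕0⊕1⊕0⊕0⊕0⊕1⊕0⊕1⊕0⊕1⊕1⊕1⊕1⊕0⊕1⊕0⊕1⊕1⊕0⊕1 = 1
Overall=1, syndrome position=0 → single-bit error at position 0.

single 0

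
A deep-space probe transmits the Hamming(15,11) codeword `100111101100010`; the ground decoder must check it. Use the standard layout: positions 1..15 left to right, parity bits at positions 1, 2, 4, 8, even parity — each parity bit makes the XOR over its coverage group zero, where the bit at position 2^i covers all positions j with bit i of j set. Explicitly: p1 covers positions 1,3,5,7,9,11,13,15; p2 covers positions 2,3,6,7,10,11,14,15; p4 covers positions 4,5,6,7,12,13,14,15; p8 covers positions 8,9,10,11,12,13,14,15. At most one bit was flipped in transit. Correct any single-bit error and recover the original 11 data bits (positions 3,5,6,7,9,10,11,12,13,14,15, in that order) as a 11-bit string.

01111101010

s1: b1⊕b3⊕b5⊕b7⊕b9⊕b11⊕b13⊕b15 = 1⊕0⊕1⊕1⊕1⊕0⊕0⊕0 = 0
s2: b2⊕b3⊕b6⊕b7⊕b10⊕b11⊕b14⊕b15 = 0⊕0⊕1⊕1⊕1⊕0⊕1⊕0 = 0
s4: b4⊕b5⊕b6⊕b7⊕b12⊕b13⊕b14⊕b15 = 1⊕1⊕1⊕1⊕0⊕0⊕1⊕0 = 1
s8: b8⊕b9⊕b10⊕b11⊕b12⊕b13⊕b14⊕b15 = 0⊕1⊕1⊕0⊕0⊕0⊕1⊕0 = 1
Syndrome (s8...s1) = 1100 → position 12.
Flip bit 12: corrected codeword = 100111101101010
Data bits at positions 3,5,6,7,9,10,11,12,13,14,15: 01111101010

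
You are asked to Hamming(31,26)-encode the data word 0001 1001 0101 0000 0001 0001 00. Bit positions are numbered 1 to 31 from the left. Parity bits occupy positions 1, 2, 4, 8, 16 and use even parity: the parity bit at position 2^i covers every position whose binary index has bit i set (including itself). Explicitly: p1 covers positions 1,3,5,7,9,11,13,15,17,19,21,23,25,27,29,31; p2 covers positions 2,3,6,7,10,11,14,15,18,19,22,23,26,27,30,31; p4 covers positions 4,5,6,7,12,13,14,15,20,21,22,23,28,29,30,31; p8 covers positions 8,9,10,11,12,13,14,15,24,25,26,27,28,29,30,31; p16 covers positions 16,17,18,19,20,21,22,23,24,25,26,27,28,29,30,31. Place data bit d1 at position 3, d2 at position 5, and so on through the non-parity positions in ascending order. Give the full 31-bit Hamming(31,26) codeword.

1000001110010101100000001000100

Place data bits at non-power-of-two positions: b3=0, b5=0, b6=0, b7=1, b9=1, b10=0, b11=0, b12=1, b13=0, b14=1, b15=0, b17=1, b18=0, b19=0, b20=0, b21=0, b22=0, b23=0, b24=0, b25=1, b26=0, b27=0, b28=0, b29=1, b30=0, b31=0.
p1 = XOR of data positions {3,5,7,9,11,13,15,17,19,21,23,25,27,29,31} = 0⊕0⊕1⊕1⊕0⊕0⊕0⊕1⊕0⊕0⊕0⊕1⊕0⊕1⊕0 = 1
p2 = XOR of data positions {3,6,7,10,11,14,15,18,19,22,23,26,27,30,31} = 0⊕0⊕1⊕0⊕0⊕1⊕0⊕0⊕0⊕0⊕0⊕0⊕0⊕0⊕0 = 0
p4 = XOR of data positions {5,6,7,12,13,14,15,20,21,22,23,28,29,30,31} = 0⊕0⊕1⊕1⊕0⊕1⊕0⊕0⊕0⊕0⊕0⊕0⊕1⊕0⊕0 = 0
p8 = XOR of data positions {9,10,11,12,13,14,15,24,25,26,27,28,29,30,31} = 1⊕0⊕0⊕1⊕0⊕1⊕0⊕0⊕1⊕0⊕0⊕0⊕1⊕0⊕0 = 1
p16 = XOR of data positions {17,18,19,20,21,22,23,24,25,26,27,28,29,30,31} = 1⊕0⊕0⊕0⊕0⊕0⊕0⊕0⊕1⊕0⊕0⊕0⊕1⊕0⊕0 = 1
Codeword b1..b31 = 1000001110010101100000001000100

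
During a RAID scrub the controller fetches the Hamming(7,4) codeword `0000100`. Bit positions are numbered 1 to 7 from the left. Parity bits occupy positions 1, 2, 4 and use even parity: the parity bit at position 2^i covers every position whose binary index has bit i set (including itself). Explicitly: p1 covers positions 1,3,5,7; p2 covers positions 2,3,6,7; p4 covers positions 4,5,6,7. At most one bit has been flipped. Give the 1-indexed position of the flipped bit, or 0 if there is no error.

s1: b1⊕b3⊕b5⊕b7 = 0⊕0⊕1⊕0 = 1
s2: b2⊕b3⊕b6⊕b7 = 0⊕0⊕0⊕0 = 0
s4: b4⊕b5⊕b6⊕b7 = 0⊕1⊕0⊕0 = 1
Syndrome (s4...s1) = 101 → position 5.

5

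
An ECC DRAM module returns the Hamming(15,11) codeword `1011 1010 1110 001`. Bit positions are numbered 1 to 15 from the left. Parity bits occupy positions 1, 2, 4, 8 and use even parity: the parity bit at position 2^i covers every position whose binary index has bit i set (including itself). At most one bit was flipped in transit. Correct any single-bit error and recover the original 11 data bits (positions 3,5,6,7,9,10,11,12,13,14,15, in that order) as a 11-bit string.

01011110001

s1: b1⊕b3⊕b5⊕b7⊕b9⊕b11⊕b13⊕b15 = 1⊕1⊕1⊕1⊕1⊕1⊕0⊕1 = 1
s2: b2⊕b3⊕b6⊕b7⊕b10⊕b11⊕b14⊕b15 = 0⊕1⊕0⊕1⊕1⊕1⊕0⊕1 = 1
s4: b4⊕b5⊕b6⊕b7⊕b12⊕b13⊕b14⊕b15 = 1⊕1⊕0⊕1⊕0⊕0⊕0⊕1 = 0
s8: b8⊕b9⊕b10⊕b11⊕b12⊕b13⊕b14⊕b15 = 0⊕1⊕1⊕1⊕0⊕0⊕0⊕1 = 0
Syndrome (s8...s1) = 0011 → position 3.
Flip bit 3: corrected codeword = 100110101110001
Data bits at positions 3,5,6,7,9,10,11,12,13,14,15: 01011110001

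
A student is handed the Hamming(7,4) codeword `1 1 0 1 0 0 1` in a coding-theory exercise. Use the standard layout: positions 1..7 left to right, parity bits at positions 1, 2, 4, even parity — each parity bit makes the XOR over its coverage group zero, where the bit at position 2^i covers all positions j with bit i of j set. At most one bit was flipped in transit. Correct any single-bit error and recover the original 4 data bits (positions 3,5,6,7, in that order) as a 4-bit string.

0001

s1: b1⊕b3⊕b5⊕b7 = 1⊕0⊕0⊕1 = 0
s2: b2⊕b3⊕b6⊕b7 = 1⊕0⊕0⊕1 = 0
s4: b4⊕b5⊕b6⊕b7 = 1⊕0⊕0⊕1 = 0
Syndrome (s4...s1) = 000 → position 0 (no error).
No correction needed.
Data bits at positions 3,5,6,7: 0001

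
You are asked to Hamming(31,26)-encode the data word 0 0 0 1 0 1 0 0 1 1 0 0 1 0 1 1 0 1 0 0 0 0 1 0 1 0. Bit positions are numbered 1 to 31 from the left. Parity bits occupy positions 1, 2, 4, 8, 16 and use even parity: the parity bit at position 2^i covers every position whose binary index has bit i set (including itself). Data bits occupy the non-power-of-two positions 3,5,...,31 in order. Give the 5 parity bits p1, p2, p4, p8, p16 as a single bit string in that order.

00010

Place data bits at non-power-of-two positions: b3=0, b5=0, b6=0, b7=1, b9=0, b10=1, b11=0, b12=0, b13=1, b14=1, b15=0, b17=0, b18=1, b19=0, b20=1, b21=1, b22=0, b23=1, b24=0, b25=0, b26=0, b27=0, b28=1, b29=0, b30=1, b31=0.
p1 = XOR of data positions {3,5,7,9,11,13,15,17,19,21,23,25,27,29,31} = 0⊕0⊕1⊕0⊕0⊕1⊕0⊕0⊕0⊕1⊕1⊕0⊕0⊕0⊕0 = 0
p2 = XOR of data positions {3,6,7,10,11,14,15,18,19,22,23,26,27,30,31} = 0⊕0⊕1⊕1⊕0⊕1⊕0⊕1⊕0⊕0⊕1⊕0⊕0⊕1⊕0 = 0
p4 = XOR of data positions {5,6,7,12,13,14,15,20,21,22,23,28,29,30,31} = 0⊕0⊕1⊕0⊕1⊕1⊕0⊕1⊕1⊕0⊕1⊕1⊕0⊕1⊕0 = 0
p8 = XOR of data positions {9,10,11,12,13,14,15,24,25,26,27,28,29,30,31} = 0⊕1⊕0⊕0⊕1⊕1⊕0⊕0⊕0⊕0⊕0⊕1⊕0⊕1⊕0 = 1
p16 = XOR of data positions {17,18,19,20,21,22,23,24,25,26,27,28,29,30,31} = 0⊕1⊕0⊕1⊕1⊕0⊕1⊕0⊕0⊕0⊕0⊕1⊕0⊕1⊕0 = 0
Parity bits p1,p2,p4,p8,p16 = 00010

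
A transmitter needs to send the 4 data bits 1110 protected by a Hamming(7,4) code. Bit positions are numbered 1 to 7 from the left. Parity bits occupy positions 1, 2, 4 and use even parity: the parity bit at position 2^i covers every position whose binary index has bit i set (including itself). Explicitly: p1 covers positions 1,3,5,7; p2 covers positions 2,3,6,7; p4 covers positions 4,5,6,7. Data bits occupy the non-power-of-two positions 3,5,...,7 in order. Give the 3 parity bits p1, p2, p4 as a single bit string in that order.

Place data bits at non-power-of-two positions: b3=1, b5=1, b6=1, b7=0.
p1 = XOR of data positions {3,5,7} = 1⊕1⊕0 = 0
p2 = XOR of data positions {3,6,7} = 1⊕1⊕0 = 0
p4 = XOR of data positions {5,6,7} = 1⊕1⊕0 = 0
Parity bits p1,p2,p4 = 000

000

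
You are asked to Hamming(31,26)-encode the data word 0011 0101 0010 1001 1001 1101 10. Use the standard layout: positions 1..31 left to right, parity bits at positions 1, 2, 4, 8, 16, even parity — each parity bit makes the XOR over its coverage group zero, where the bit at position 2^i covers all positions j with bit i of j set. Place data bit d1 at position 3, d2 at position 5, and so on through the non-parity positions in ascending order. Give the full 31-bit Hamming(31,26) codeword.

0100011001010010010011001110110

Place data bits at non-power-of-two positions: b3=0, b5=0, b6=1, b7=1, b9=0, b10=1, b11=0, b12=1, b13=0, b14=0, b15=1, b17=0, b18=1, b19=0, b20=0, b21=1, b22=1, b23=0, b24=0, b25=1, b26=1, b27=1, b28=0, b29=1, b30=1, b31=0.
p1 = XOR of data positions {3,5,7,9,11,13,15,17,19,21,23,25,27,29,31} = 0⊕0⊕1⊕0⊕0⊕0⊕1⊕0⊕0⊕1⊕0⊕1⊕1⊕1⊕0 = 0
p2 = XOR of data positions {3,6,7,10,11,14,15,18,19,22,23,26,27,30,31} = 0⊕1⊕1⊕1⊕0⊕0⊕1⊕1⊕0⊕1⊕0⊕1⊕1⊕1⊕0 = 1
p4 = XOR of data positions {5,6,7,12,13,14,15,20,21,22,23,28,29,30,31} = 0⊕1⊕1⊕1⊕0⊕0⊕1⊕0⊕1⊕1⊕0⊕0⊕1⊕1⊕0 = 0
p8 = XOR of data positions {9,10,11,12,13,14,15,24,25,26,27,28,29,30,31} = 0⊕1⊕0⊕1⊕0⊕0⊕1⊕0⊕1⊕1⊕1⊕0⊕1⊕1⊕0 = 0
p16 = XOR of data positions {17,18,19,20,21,22,23,24,25,26,27,28,29,30,31} = 0⊕1⊕0⊕0⊕1⊕1⊕0⊕0⊕1⊕1⊕1⊕0⊕1⊕1⊕0 = 0
Codeword b1..b31 = 0100011001010010010011001110110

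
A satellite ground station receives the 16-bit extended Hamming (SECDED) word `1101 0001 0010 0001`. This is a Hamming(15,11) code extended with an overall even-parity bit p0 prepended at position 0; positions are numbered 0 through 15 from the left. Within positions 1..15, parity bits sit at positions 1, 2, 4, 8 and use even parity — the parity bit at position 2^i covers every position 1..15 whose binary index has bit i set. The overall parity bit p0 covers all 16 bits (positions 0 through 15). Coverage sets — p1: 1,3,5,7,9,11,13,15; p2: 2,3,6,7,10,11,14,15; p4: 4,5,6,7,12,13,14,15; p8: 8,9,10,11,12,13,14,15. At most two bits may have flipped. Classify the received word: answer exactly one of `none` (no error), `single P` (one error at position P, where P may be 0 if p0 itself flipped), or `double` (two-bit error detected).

s1: b1⊕b3⊕b5⊕b7⊕b9⊕b11⊕b13⊕b15 = 1⊕1⊕0⊕1⊕0⊕0⊕0⊕1 = 0
s2: b2⊕b3⊕b6⊕b7⊕b10⊕b11⊕b14⊕b15 = 0⊕1⊕0⊕1⊕1⊕0⊕0⊕1 = 0
s4: b4⊕b5⊕b6⊕b7⊕b12⊕b13⊕b14⊕b15 = 0⊕0⊕0⊕1⊕0⊕0⊕0⊕1 = 0
s8: b8⊕b9⊕b10⊕b11⊕b12⊕b13⊕b14⊕b15 = 0⊕0⊕1⊕0⊕0⊕0⊕0⊕1 = 0
Syndrome (s8...s1) = 0000 → position 0 (no error).
Overall parity (XOR of all 16 bits, including p0): 1⊕1⊕0⊕1⊕0⊕0⊕0⊕1⊕0⊕0⊕1⊕0⊕0⊕0⊕0⊕1 = 0
Overall=0, syndrome position=0 → no error.

none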